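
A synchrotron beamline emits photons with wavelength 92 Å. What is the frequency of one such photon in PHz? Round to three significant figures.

32.6 PHz

Use c = 2.99792458 × 10^8 m/s.
Convert to SI: λ = 92 Å = 9.2 × 10^-9 m.
Since f = c/λ for a photon, f = 3.259 × 10^16 Hz.
Converting to PHz: f = 32.59 PHz ≈ 32.6 PHz.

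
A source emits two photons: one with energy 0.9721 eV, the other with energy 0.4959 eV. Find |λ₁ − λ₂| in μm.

Using λ = hc/E: λ₁ = 1.2754 × 10^-6 m, λ₂ = 2.5002 × 10^-6 m.
|Δλ| = |1.2754 × 10^-6 − 2.5002 × 10^-6| = 1.22 × 10^-6 m = 1.22 μm.

1.22 μm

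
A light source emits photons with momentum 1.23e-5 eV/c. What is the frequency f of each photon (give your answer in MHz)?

2970 MHz

Take h = 6.62607015e-34 J·s, c = 2.99792458e8 m/s, 1 eV = 1.602176634e-19 J.
First convert: p = 1.23e-5 eV/c = 6.5735e-33 kg·m/s.
For a photon f = pc/h, so f = 2.974e9 Hz.
Converting to MHz: f = 2974 MHz ≈ 2970 MHz.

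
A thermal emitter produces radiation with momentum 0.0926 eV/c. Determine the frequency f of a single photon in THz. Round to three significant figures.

First convert: p = 0.0926 eV/c = 4.9488·10^-29 kg·m/s.
The photon relation is f = pc/h, giving f = 2.239·10^13 Hz.
Converting to THz: f = 22.39 THz ≈ 22.4 THz.

22.4 THz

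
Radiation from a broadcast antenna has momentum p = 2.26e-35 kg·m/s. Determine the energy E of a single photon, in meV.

(c = 2.99792458e8 m/s, 1 eV = 1.602176634e-19 J.)
For a photon E = pc, so E = 6.775e-27 J.
Converting to meV: E = 4.229e-5 meV ≈ 4.23e-5 meV.

4.23e-5 meV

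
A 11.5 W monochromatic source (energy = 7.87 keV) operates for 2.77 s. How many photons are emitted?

Total energy: E_total = P·t = 11.5 × 2.77 = 31.86 J.
Per-photon energy: E = 1.261e-15 J.
N = E_total / E_photon = 2.53e16.

2.53e16 photons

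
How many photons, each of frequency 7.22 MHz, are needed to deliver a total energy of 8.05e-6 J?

Per-photon energy: E = 4.784e-27 J (from frequency = 7.22 MHz).
N = E_total / E_photon = 8.05e-6 J / 4.784e-27 J = 1.68e21.

1.68e21 photons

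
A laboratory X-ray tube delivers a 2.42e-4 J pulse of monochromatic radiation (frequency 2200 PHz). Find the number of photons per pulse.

Per-photon energy: E = 1.458e-15 J (from frequency = 2200 PHz).
N = E_total / E_photon = 2.42e-4 J / 1.458e-15 J = 1.66e11.

1.66e11 photons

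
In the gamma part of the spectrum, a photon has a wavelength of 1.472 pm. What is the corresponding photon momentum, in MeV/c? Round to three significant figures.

0.842 MeV/c

Take h = 6.62607015·10^-34 J·s, c = 2.99792458·10^8 m/s, 1 eV = 1.602176634·10^-19 J.
In SI units: λ = 1.472 pm = 1.472·10^-12 m.
Since p = h/λ for a photon, p = 4.501·10^-22 kg·m/s.
Converting to MeV/c: p = 0.8423 MeV/c ≈ 0.842 MeV/c.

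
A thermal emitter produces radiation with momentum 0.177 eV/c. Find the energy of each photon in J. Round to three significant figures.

Use c = 2.99792458 × 10^8 m/s, 1 eV = 1.602176634 × 10^-19 J.
In SI units: p = 0.177 eV/c = 9.4594 × 10^-29 kg·m/s.
The photon relation is E = pc, giving E = 2.836 × 10^-20 J.
So E ≈ 2.84 × 10^-20 J.

2.84 × 10^-20 J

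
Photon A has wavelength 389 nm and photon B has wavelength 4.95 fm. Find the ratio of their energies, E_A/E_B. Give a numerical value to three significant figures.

1.27 × 10^-8

E_A = 5.107 × 10^-19 J (from wavelength = 389 nm, via E = hc/λ).
E_B = 4.013 × 10^-11 J (from wavelength = 4.95 fm, via E = hc/λ).
Ratio = 5.107 × 10^-19 / 4.013 × 10^-11 = 1.27 × 10^-8.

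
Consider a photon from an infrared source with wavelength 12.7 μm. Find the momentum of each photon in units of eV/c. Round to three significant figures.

0.0976 eV/c

Convert to SI: λ = 12.7 μm = 1.27e-5 m.
For a photon p = h/λ, so p = 5.217e-29 kg·m/s.
Converting to eV/c: p = 0.09763 eV/c ≈ 0.0976 eV/c.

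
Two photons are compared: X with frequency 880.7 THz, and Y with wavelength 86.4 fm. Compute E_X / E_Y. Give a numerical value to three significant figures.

E_X = 5.836e-19 J (from frequency = 880.7 THz, via E = hf).
E_Y = 2.299e-12 J (from wavelength = 86.4 fm, via E = hc/λ).
Ratio = 5.836e-19 / 2.299e-12 = 2.54e-7.

2.54e-7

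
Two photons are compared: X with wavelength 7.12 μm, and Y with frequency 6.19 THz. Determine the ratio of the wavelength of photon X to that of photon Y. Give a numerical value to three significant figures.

λ_X = 7.120e-6 m (from wavelength = 7.12 μm, via λ given directly).
λ_Y = 4.843e-5 m (from frequency = 6.19 THz, via λ = c/f).
Ratio = 7.120e-6 / 4.843e-5 = 0.147.

0.147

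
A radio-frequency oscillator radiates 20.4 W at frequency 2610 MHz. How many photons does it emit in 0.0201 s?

Total energy: E_total = P·t = 20.4 × 0.0201 = 0.4100 J.
Per-photon energy: E = 1.729·10^-24 J.
N = E_total / E_photon = 2.37·10^23.

2.37·10^23 photons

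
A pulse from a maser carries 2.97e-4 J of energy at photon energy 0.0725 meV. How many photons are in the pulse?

2.56e19 photons

Per-photon energy: E = 1.162e-23 J (from energy = 0.0725 meV).
N = E_total / E_photon = 2.97e-4 J / 1.162e-23 J = 2.56e19.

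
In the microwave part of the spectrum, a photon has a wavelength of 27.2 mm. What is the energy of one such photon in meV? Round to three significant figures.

0.0456 meV

Use h = 6.62607015e-34 J·s, c = 2.99792458e8 m/s, 1 eV = 1.602176634e-19 J.
First convert: λ = 27.2 mm = 0.0272 m.
For a photon E = hc/λ, so E = 7.303e-24 J.
Converting to meV: E = 0.04558 meV ≈ 0.0456 meV.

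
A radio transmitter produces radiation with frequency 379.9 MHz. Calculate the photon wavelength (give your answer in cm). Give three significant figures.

(c = 2.99792458 × 10^8 m/s.)
First convert: f = 379.9 MHz = 3.799 × 10^8 Hz.
The photon relation is λ = c/f, giving λ = 0.7891 m.
Converting to cm: λ = 78.91 cm ≈ 78.9 cm.

78.9 cm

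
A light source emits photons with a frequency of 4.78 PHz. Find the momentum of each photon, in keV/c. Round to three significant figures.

0.0198 keV/c

First convert: f = 4.78 PHz = 4.78e15 Hz.
The photon relation is p = hf/c, giving p = 1.056e-26 kg·m/s.
Converting to keV/c: p = 0.01977 keV/c ≈ 0.0198 keV/c.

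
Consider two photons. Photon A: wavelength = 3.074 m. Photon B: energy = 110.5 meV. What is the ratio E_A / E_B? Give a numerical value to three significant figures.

E_A = 6.462 × 10^-26 J (from wavelength = 3.074 m, via E = hc/λ).
E_B = 1.770 × 10^-20 J (from energy = 110.5 meV, via E given directly).
Ratio = 6.462 × 10^-26 / 1.770 × 10^-20 = 3.65 × 10^-6.

3.65 × 10^-6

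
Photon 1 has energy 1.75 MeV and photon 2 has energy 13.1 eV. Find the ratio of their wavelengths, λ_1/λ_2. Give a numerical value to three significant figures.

7.49e-6

λ_1 = 7.085e-13 m (from energy = 1.75 MeV, via λ = hc/E).
λ_2 = 9.464e-8 m (from energy = 13.1 eV, via λ = hc/E).
Ratio = 7.085e-13 / 9.464e-8 = 7.49e-6.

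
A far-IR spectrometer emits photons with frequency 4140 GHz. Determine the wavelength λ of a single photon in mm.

First convert: f = 4140 GHz = 4.14e12 Hz.
Since λ = c/f for a photon, λ = 7.241e-5 m.
Converting to mm: λ = 0.07241 mm ≈ 0.0724 mm.

0.0724 mm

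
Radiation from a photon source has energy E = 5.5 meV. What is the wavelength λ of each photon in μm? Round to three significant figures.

225 μm

Convert to SI: E = 5.5 meV = 8.8120 × 10^-22 J.
Apply λ = hc/E: λ = 2.254 × 10^-4 m.
Converting to μm: λ = 225.4 μm ≈ 225 μm.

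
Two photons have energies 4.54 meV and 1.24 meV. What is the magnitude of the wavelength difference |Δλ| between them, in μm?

Using λ = hc/E: λ₁ = 2.731e-4 m, λ₂ = 9.999e-4 m.
|Δλ| = |2.731e-4 − 9.999e-4| = 7.27e-4 m = 727 μm.

727 μm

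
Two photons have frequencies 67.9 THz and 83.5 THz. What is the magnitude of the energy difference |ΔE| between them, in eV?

Using E = hf: E₁ = 4.499e-20 J, E₂ = 5.533e-20 J.
|ΔE| = |4.499e-20 − 5.533e-20| = 1.03e-20 J = 0.0645 eV.

0.0645 eV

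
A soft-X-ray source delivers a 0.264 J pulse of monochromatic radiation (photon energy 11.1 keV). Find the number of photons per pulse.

1.48 × 10^14 photons

Per-photon energy: E = 1.778 × 10^-15 J (from energy = 11.1 keV).
N = E_total / E_photon = 0.264 J / 1.778 × 10^-15 J = 1.48 × 10^14.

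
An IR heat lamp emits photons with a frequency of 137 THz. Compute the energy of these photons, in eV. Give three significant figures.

0.567 eV

Take h = 6.62607015 × 10^-34 J·s, 1 eV = 1.602176634 × 10^-19 J.
Convert to SI: f = 137 THz = 1.37 × 10^14 Hz.
For a photon E = hf, so E = 9.078 × 10^-20 J.
Converting to eV: E = 0.5666 eV ≈ 0.567 eV.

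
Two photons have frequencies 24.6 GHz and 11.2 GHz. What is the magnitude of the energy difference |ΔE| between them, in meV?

0.0554 meV

Using E = hf: E₁ = 1.630 × 10^-23 J, E₂ = 7.421 × 10^-24 J.
|ΔE| = |1.630 × 10^-23 − 7.421 × 10^-24| = 8.88 × 10^-24 J = 0.0554 meV.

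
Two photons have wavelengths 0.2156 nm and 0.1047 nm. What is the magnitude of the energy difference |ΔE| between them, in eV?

6090 eV

Using E = hc/λ: E₁ = 9.2136e-16 J, E₂ = 1.8973e-15 J.
|ΔE| = |9.2136e-16 − 1.8973e-15| = 9.76e-16 J = 6090 eV.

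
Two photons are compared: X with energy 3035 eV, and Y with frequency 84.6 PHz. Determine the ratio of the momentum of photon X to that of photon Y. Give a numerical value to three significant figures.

8.67

p_X = 1.622e-24 kg·m/s (from energy = 3035 eV, via p = E/c).
p_Y = 1.870e-25 kg·m/s (from frequency = 84.6 PHz, via p = hf/c).
Ratio = 1.622e-24 / 1.870e-25 = 8.67.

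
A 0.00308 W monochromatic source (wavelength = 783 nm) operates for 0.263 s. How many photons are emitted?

3.19e15 photons

Total energy: E_total = P·t = 0.00308 × 0.263 = 8.100e-4 J.
Per-photon energy: E = 2.537e-19 J.
N = E_total / E_photon = 3.19e15.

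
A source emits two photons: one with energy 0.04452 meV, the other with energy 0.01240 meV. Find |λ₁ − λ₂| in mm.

72.1 mm

Using λ = hc/E: λ₁ = 0.027849 m, λ₂ = 0.099987 m.
|Δλ| = |0.027849 − 0.099987| = 0.0721 m = 72.1 mm.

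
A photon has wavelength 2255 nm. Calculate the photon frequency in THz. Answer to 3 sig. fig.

133 THz

Take c = 2.99792458e8 m/s.
Convert to SI: λ = 2255 nm = 2.255e-6 m.
Apply f = c/λ: f = 1.329e14 Hz.
Converting to THz: f = 132.9 THz ≈ 133 THz.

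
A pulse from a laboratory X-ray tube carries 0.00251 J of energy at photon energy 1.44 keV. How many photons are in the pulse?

1.09e13 photons

Per-photon energy: E = 2.307e-16 J (from energy = 1.44 keV).
N = E_total / E_photon = 0.00251 J / 2.307e-16 J = 1.09e13.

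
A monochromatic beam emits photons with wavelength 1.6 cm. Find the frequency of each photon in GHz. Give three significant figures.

(c = 2.99792458·10^8 m/s.)
First convert: λ = 1.6 cm = 0.016 m.
For a photon f = c/λ, so f = 1.874·10^10 Hz.
Converting to GHz: f = 18.74 GHz ≈ 18.7 GHz.

18.7 GHz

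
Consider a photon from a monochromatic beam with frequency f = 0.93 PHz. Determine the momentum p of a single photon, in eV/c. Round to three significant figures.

In SI units: f = 0.93 PHz = 9.3 × 10^14 Hz.
Apply p = hf/c: p = 2.056 × 10^-27 kg·m/s.
Converting to eV/c: p = 3.846 eV/c ≈ 3.85 eV/c.

3.85 eV/c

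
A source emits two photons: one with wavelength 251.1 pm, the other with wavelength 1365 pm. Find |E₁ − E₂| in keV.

Using E = hc/λ: E₁ = 7.9110 × 10^-16 J, E₂ = 1.4553 × 10^-16 J.
|ΔE| = |7.9110 × 10^-16 − 1.4553 × 10^-16| = 6.46 × 10^-16 J = 4.03 keV.

4.03 keV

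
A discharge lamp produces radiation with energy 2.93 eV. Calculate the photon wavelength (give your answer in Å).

4230 Å

Convert to SI: E = 2.93 eV = 4.6944e-19 J.
Apply λ = hc/E: λ = 4.232e-7 m.
Converting to Å: λ = 4232 Å ≈ 4230 Å.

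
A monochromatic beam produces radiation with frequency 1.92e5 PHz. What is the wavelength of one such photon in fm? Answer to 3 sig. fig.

Take c = 2.99792458e8 m/s.
First convert: f = 1.92e5 PHz = 1.92e20 Hz.
Since λ = c/f for a photon, λ = 1.561e-12 m.
Converting to fm: λ = 1561 fm ≈ 1560 fm.

1560 fm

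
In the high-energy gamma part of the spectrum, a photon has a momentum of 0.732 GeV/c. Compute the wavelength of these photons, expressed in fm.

In SI units: p = 0.732 GeV/c = 3.9120 × 10^-19 kg·m/s.
For a photon λ = h/p, so λ = 1.694 × 10^-15 m.
Converting to fm: λ = 1.694 fm ≈ 1.69 fm.

1.69 fm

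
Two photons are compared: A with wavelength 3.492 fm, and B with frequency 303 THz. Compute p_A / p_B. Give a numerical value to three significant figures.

p_A = 1.898 × 10^-19 kg·m/s (from wavelength = 3.492 fm, via p = h/λ).
p_B = 6.697 × 10^-28 kg·m/s (from frequency = 303 THz, via p = hf/c).
Ratio = 1.898 × 10^-19 / 6.697 × 10^-28 = 2.83 × 10^8.

2.83 × 10^8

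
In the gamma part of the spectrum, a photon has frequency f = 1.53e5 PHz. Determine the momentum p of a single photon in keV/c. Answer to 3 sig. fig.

633 keV/c

In SI units: f = 1.53e5 PHz = 1.53e20 Hz.
Apply p = hf/c: p = 3.382e-22 kg·m/s.
Converting to keV/c: p = 632.8 keV/c ≈ 633 keV/c.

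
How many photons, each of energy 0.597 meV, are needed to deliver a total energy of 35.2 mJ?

3.68e20 photons

Per-photon energy: E = 9.565e-23 J (from energy = 0.597 meV).
N = E_total / E_photon = 0.0352 J / 9.565e-23 J = 3.68e20.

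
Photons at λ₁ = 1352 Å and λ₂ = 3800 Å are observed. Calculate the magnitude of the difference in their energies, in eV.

5.91 eV

Using E = hc/λ: E₁ = 1.4693e-18 J, E₂ = 5.2275e-19 J.
|ΔE| = |1.4693e-18 − 5.2275e-19| = 9.47e-19 J = 5.91 eV.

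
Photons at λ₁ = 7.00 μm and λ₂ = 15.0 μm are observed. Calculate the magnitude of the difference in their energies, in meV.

Using E = hc/λ: E₁ = 2.838·10^-20 J, E₂ = 1.324·10^-20 J.
|ΔE| = |2.838·10^-20 − 1.324·10^-20| = 1.51·10^-20 J = 94.5 meV.

94.5 meV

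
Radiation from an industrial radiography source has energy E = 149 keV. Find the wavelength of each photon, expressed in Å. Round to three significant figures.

Use h = 6.62607015e-34 J·s, c = 2.99792458e8 m/s, 1 eV = 1.602176634e-19 J.
In SI units: E = 149 keV = 2.3872e-14 J.
Apply λ = hc/E: λ = 8.321e-12 m.
Converting to Å: λ = 0.08321 Å ≈ 0.0832 Å.

0.0832 Å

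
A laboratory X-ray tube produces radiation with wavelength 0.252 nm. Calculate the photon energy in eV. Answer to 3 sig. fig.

In SI units: λ = 0.252 nm = 2.52 × 10^-10 m.
For a photon E = hc/λ, so E = 7.883 × 10^-16 J.
Converting to eV: E = 4920 eV ≈ 4920 eV.

4920 eV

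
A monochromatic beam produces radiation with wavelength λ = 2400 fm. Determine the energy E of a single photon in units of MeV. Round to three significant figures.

0.517 MeV

Convert to SI: λ = 2400 fm = 2.4·10^-12 m.
Apply E = hc/λ: E = 8.277·10^-14 J.
Converting to MeV: E = 0.5166 MeV ≈ 0.517 MeV.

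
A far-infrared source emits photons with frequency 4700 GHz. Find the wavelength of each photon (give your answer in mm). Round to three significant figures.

0.0638 mm

(c = 2.99792458 × 10^8 m/s.)
In SI units: f = 4700 GHz = 4.7 × 10^12 Hz.
The photon relation is λ = c/f, giving λ = 6.379 × 10^-5 m.
Converting to mm: λ = 0.06379 mm ≈ 0.0638 mm.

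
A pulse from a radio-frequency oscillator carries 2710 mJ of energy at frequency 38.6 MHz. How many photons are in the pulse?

1.06·10^26 photons

Per-photon energy: E = 2.558·10^-26 J (from frequency = 38.6 MHz).
N = E_total / E_photon = 2.71 J / 2.558·10^-26 J = 1.06·10^26.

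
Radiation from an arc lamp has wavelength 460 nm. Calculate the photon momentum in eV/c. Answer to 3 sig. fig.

Take h = 6.62607015e-34 J·s, c = 2.99792458e8 m/s, 1 eV = 1.602176634e-19 J.
Convert to SI: λ = 460 nm = 4.60e-7 m.
For a photon p = h/λ, so p = 1.440e-27 kg·m/s.
Converting to eV/c: p = 2.695 eV/c ≈ 2.70 eV/c.

2.70 eV/c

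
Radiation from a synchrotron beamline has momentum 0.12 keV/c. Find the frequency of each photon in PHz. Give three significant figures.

29.0 PHz

(h = 6.62607015e-34 J·s, c = 2.99792458e8 m/s, 1 eV = 1.602176634e-19 J.)
In SI units: p = 0.12 keV/c = 6.4131e-26 kg·m/s.
For a photon f = pc/h, so f = 2.902e16 Hz.
Converting to PHz: f = 29.02 PHz ≈ 29.0 PHz.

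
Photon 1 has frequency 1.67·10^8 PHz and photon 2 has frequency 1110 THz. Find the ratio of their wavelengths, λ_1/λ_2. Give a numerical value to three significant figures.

6.65·10^-9

λ_1 = 1.795·10^-15 m (from frequency = 1.67·10^8 PHz, via λ = c/f).
λ_2 = 2.701·10^-7 m (from frequency = 1110 THz, via λ = c/f).
Ratio = 1.795·10^-15 / 2.701·10^-7 = 6.65·10^-9.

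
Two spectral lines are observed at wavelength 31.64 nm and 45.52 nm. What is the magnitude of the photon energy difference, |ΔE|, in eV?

Using E = hc/λ: E₁ = 6.2783 × 10^-18 J, E₂ = 4.3639 × 10^-18 J.
|ΔE| = |6.2783 × 10^-18 − 4.3639 × 10^-18| = 1.91 × 10^-18 J = 11.9 eV.

11.9 eV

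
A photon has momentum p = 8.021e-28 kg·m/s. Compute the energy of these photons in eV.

1.50 eV

For a photon E = pc, so E = 2.405e-19 J.
Converting to eV: E = 1.501 eV ≈ 1.50 eV.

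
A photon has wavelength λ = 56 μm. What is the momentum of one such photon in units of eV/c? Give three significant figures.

0.0221 eV/c

(h = 6.62607015 × 10^-34 J·s, c = 2.99792458 × 10^8 m/s, 1 eV = 1.602176634 × 10^-19 J.)
In SI units: λ = 56 μm = 5.6 × 10^-5 m.
The photon relation is p = h/λ, giving p = 1.183 × 10^-29 kg·m/s.
Converting to eV/c: p = 0.02214 eV/c ≈ 0.0221 eV/c.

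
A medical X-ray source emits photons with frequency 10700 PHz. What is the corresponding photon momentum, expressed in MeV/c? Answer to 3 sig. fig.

Convert to SI: f = 10700 PHz = 1.07 × 10^19 Hz.
Since p = hf/c for a photon, p = 2.365 × 10^-23 kg·m/s.
Converting to MeV/c: p = 0.04425 MeV/c ≈ 0.0443 MeV/c.

0.0443 MeV/c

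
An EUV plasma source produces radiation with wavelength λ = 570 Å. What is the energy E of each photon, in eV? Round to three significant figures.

(h = 6.62607015 × 10^-34 J·s, c = 2.99792458 × 10^8 m/s, 1 eV = 1.602176634 × 10^-19 J.)
First convert: λ = 570 Å = 5.7 × 10^-8 m.
Apply E = hc/λ: E = 3.485 × 10^-18 J.
Converting to eV: E = 21.75 eV ≈ 21.8 eV.

21.8 eV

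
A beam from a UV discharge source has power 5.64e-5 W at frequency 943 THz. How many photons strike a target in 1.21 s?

Total energy: E_total = P·t = 5.64e-5 × 1.21 = 6.824e-5 J.
Per-photon energy: E = 6.248e-19 J.
N = E_total / E_photon = 1.09e14.

1.09e14 photons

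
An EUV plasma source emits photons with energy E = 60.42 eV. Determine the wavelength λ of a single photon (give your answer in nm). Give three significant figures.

In SI units: E = 60.42 eV = 9.6804·10^-18 J.
For a photon λ = hc/E, so λ = 2.052·10^-8 m.
Converting to nm: λ = 20.52 nm ≈ 20.5 nm.

20.5 nm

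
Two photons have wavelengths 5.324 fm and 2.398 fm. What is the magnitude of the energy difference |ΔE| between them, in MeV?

Using E = hc/λ: E₁ = 3.7311e-11 J, E₂ = 8.2838e-11 J.
|ΔE| = |3.7311e-11 − 8.2838e-11| = 4.55e-11 J = 284 MeV.

284 MeV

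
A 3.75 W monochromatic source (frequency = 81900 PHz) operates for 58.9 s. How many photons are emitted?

4.07e15 photons

Total energy: E_total = P·t = 3.75 × 58.9 = 220.9 J.
Per-photon energy: E = 5.427e-14 J.
N = E_total / E_photon = 4.07e15.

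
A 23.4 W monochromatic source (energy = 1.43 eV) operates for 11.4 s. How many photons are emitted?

1.16e21 photons

Total energy: E_total = P·t = 23.4 × 11.4 = 266.8 J.
Per-photon energy: E = 2.291e-19 J.
N = E_total / E_photon = 1.16e21.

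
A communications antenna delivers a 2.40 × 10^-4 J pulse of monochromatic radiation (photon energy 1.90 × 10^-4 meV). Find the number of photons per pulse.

Per-photon energy: E = 3.044 × 10^-26 J (from energy = 1.90 × 10^-4 meV).
N = E_total / E_photon = 2.40 × 10^-4 J / 3.044 × 10^-26 J = 7.88 × 10^21.

7.88 × 10^21 photons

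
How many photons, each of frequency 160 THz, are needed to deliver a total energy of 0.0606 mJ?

5.72e14 photons

Per-photon energy: E = 1.060e-19 J (from frequency = 160 THz).
N = E_total / E_photon = 6.06e-5 J / 1.060e-19 J = 5.72e14.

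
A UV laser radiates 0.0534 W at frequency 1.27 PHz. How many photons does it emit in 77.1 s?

Total energy: E_total = P·t = 0.0534 × 77.1 = 4.117 J.
Per-photon energy: E = 8.415·10^-19 J.
N = E_total / E_photon = 4.89·10^18.

4.89·10^18 photons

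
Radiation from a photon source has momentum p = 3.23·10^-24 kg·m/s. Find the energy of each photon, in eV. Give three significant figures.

Take c = 2.99792458·10^8 m/s, 1 eV = 1.602176634·10^-19 J.
Apply E = pc: E = 9.683·10^-16 J.
Converting to eV: E = 6044 eV ≈ 6040 eV.

6040 eV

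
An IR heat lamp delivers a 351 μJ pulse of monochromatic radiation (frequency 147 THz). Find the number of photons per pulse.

3.60e15 photons

Per-photon energy: E = 9.740e-20 J (from frequency = 147 THz).
N = E_total / E_photon = 3.51e-4 J / 9.740e-20 J = 3.60e15.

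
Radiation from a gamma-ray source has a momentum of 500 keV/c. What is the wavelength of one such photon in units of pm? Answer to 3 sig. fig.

2.48 pm

In SI units: p = 500 keV/c = 2.6721·10^-22 kg·m/s.
For a photon λ = h/p, so λ = 2.480·10^-12 m.
Converting to pm: λ = 2.480 pm ≈ 2.48 pm.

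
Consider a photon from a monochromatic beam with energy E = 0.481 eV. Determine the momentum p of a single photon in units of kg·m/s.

Use c = 2.99792458e8 m/s, 1 eV = 1.602176634e-19 J.
First convert: E = 0.481 eV = 7.7065e-20 J.
The photon relation is p = E/c, giving p = 2.571e-28 kg·m/s.
So p ≈ 2.57e-28 kg·m/s.

2.57e-28 kg·m/s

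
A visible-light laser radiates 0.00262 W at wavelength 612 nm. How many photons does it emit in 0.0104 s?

Total energy: E_total = P·t = 0.00262 × 0.0104 = 2.725e-5 J.
Per-photon energy: E = 3.246e-19 J.
N = E_total / E_photon = 8.39e13.

8.39e13 photons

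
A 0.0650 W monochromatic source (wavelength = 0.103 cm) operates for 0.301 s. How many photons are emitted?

1.01e20 photons

Total energy: E_total = P·t = 0.0650 × 0.301 = 0.01956 J.
Per-photon energy: E = 1.929e-22 J.
N = E_total / E_photon = 1.01e20.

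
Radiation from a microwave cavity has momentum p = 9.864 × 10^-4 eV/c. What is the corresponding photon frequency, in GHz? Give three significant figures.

Take h = 6.62607015 × 10^-34 J·s, c = 2.99792458 × 10^8 m/s, 1 eV = 1.602176634 × 10^-19 J.
In SI units: p = 9.864 × 10^-4 eV/c = 5.2716 × 10^-31 kg·m/s.
Apply f = pc/h: f = 2.385 × 10^11 Hz.
Converting to GHz: f = 238.5 GHz ≈ 239 GHz.

239 GHz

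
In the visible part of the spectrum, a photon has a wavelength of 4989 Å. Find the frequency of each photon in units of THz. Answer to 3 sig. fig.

Take c = 2.99792458e8 m/s.
In SI units: λ = 4989 Å = 4.989e-7 m.
Apply f = c/λ: f = 6.009e14 Hz.
Converting to THz: f = 600.9 THz ≈ 601 THz.

601 THz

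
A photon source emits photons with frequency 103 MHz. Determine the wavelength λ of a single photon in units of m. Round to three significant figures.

Convert to SI: f = 103 MHz = 1.03e8 Hz.
For a photon λ = c/f, so λ = 2.911 m.
So λ ≈ 2.91 m.

2.91 m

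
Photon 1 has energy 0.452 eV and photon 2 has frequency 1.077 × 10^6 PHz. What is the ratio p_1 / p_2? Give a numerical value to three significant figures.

1.01 × 10^-7

p_1 = 2.416 × 10^-28 kg·m/s (from energy = 0.452 eV, via p = E/c).
p_2 = 2.380 × 10^-21 kg·m/s (from frequency = 1.077 × 10^6 PHz, via p = hf/c).
Ratio = 2.416 × 10^-28 / 2.380 × 10^-21 = 1.01 × 10^-7.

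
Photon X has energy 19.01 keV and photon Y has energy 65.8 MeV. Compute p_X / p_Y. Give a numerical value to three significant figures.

p_X = 1.016e-23 kg·m/s (from energy = 19.01 keV, via p = E/c).
p_Y = 3.517e-20 kg·m/s (from energy = 65.8 MeV, via p = E/c).
Ratio = 1.016e-23 / 3.517e-20 = 2.89e-4.

2.89e-4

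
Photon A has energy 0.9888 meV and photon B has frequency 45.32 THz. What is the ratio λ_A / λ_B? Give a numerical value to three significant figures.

190

λ_A = 0.001254 m (from energy = 0.9888 meV, via λ = hc/E).
λ_B = 6.615e-6 m (from frequency = 45.32 THz, via λ = c/f).
Ratio = 0.001254 / 6.615e-6 = 190.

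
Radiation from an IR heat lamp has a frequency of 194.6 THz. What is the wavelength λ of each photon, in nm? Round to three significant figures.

1540 nm

First convert: f = 194.6 THz = 1.946e14 Hz.
The photon relation is λ = c/f, giving λ = 1.541e-6 m.
Converting to nm: λ = 1541 nm ≈ 1540 nm.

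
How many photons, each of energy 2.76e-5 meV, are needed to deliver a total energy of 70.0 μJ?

1.58e22 photons

Per-photon energy: E = 4.422e-27 J (from energy = 2.76e-5 meV).
N = E_total / E_photon = 7.00e-5 J / 4.422e-27 J = 1.58e22.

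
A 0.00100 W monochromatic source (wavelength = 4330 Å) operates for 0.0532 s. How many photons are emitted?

1.16e14 photons

Total energy: E_total = P·t = 0.00100 × 0.0532 = 5.320e-5 J.
Per-photon energy: E = 4.588e-19 J.
N = E_total / E_photon = 1.16e14.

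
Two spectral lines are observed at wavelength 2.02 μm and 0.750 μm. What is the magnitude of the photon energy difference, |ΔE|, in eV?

1.04 eV

Using E = hc/λ: E₁ = 9.834e-20 J, E₂ = 2.649e-19 J.
|ΔE| = |9.834e-20 − 2.649e-19| = 1.67e-19 J = 1.04 eV.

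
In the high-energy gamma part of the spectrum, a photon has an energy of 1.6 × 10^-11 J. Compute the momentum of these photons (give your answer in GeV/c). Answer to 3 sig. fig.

0.0999 GeV/c

Take c = 2.99792458 × 10^8 m/s, 1 eV = 1.602176634 × 10^-19 J.
Apply p = E/c: p = 5.337 × 10^-20 kg·m/s.
Converting to GeV/c: p = 0.09986 GeV/c ≈ 0.0999 GeV/c.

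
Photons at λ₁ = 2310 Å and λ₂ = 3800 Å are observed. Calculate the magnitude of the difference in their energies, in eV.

Using E = hc/λ: E₁ = 8.599 × 10^-19 J, E₂ = 5.227 × 10^-19 J.
|ΔE| = |8.599 × 10^-19 − 5.227 × 10^-19| = 3.37 × 10^-19 J = 2.10 eV.

2.10 eV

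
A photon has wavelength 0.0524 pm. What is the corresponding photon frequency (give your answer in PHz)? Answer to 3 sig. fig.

In SI units: λ = 0.0524 pm = 5.24 × 10^-14 m.
Since f = c/λ for a photon, f = 5.721 × 10^21 Hz.
Converting to PHz: f = 5.721 × 10^6 PHz ≈ 5.72 × 10^6 PHz.

5.72 × 10^6 PHz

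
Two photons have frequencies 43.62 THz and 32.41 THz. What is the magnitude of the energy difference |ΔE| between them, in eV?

0.0464 eV

Using E = hf: E₁ = 2.8903·10^-20 J, E₂ = 2.1475·10^-20 J.
|ΔE| = |2.8903·10^-20 − 2.1475·10^-20| = 7.43·10^-21 J = 0.0464 eV.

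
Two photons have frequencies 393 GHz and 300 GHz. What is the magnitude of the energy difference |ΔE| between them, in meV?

0.385 meV

Using E = hf: E₁ = 2.604·10^-22 J, E₂ = 1.988·10^-22 J.
|ΔE| = |2.604·10^-22 − 1.988·10^-22| = 6.16·10^-23 J = 0.385 meV.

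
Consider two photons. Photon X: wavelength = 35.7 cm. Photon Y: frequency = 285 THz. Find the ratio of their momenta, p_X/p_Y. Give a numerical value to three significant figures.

2.95 × 10^-6

p_X = 1.856 × 10^-33 kg·m/s (from wavelength = 35.7 cm, via p = h/λ).
p_Y = 6.299 × 10^-28 kg·m/s (from frequency = 285 THz, via p = hf/c).
Ratio = 1.856 × 10^-33 / 6.299 × 10^-28 = 2.95 × 10^-6.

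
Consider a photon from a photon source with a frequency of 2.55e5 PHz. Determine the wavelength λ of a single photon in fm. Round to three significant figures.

1180 fm

Take c = 2.99792458e8 m/s.
Convert to SI: f = 2.55e5 PHz = 2.55e20 Hz.
Apply λ = c/f: λ = 1.176e-12 m.
Converting to fm: λ = 1176 fm ≈ 1180 fm.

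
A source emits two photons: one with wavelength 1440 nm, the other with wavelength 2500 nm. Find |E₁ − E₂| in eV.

0.365 eV

Using E = hc/λ: E₁ = 1.379 × 10^-19 J, E₂ = 7.946 × 10^-20 J.
|ΔE| = |1.379 × 10^-19 − 7.946 × 10^-20| = 5.85 × 10^-20 J = 0.365 eV.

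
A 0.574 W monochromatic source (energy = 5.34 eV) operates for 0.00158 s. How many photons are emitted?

Total energy: E_total = P·t = 0.574 × 0.00158 = 9.069 × 10^-4 J.
Per-photon energy: E = 8.556 × 10^-19 J.
N = E_total / E_photon = 1.06 × 10^15.

1.06 × 10^15 photons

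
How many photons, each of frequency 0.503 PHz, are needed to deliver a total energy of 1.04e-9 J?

Per-photon energy: E = 3.333e-19 J (from frequency = 0.503 PHz).
N = E_total / E_photon = 1.04e-9 J / 3.333e-19 J = 3.12e9.

3.12e9 photons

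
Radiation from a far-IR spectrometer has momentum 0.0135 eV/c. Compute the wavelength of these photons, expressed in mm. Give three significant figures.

In SI units: p = 0.0135 eV/c = 7.2148 × 10^-30 kg·m/s.
For a photon λ = h/p, so λ = 9.184 × 10^-5 m.
Converting to mm: λ = 0.09184 mm ≈ 0.0918 mm.

0.0918 mm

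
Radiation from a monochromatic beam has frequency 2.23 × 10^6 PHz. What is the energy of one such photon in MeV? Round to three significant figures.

In SI units: f = 2.23 × 10^6 PHz = 2.23 × 10^21 Hz.
Apply E = hf: E = 1.478 × 10^-12 J.
Converting to MeV: E = 9.223 MeV ≈ 9.22 MeV.

9.22 MeV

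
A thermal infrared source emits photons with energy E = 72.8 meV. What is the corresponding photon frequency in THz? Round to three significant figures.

17.6 THz

First convert: E = 72.8 meV = 1.1664e-20 J.
Apply f = E/h: f = 1.760e13 Hz.
Converting to THz: f = 17.60 THz ≈ 17.6 THz.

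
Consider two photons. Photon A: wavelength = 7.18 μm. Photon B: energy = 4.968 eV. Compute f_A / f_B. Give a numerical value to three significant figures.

f_A = 4.175e13 Hz (from wavelength = 7.18 μm, via f = c/λ).
f_B = 1.201e15 Hz (from energy = 4.968 eV, via f = E/h).
Ratio = 4.175e13 / 1.201e15 = 0.0348.

0.0348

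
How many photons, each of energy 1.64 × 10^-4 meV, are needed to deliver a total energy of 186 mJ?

Per-photon energy: E = 2.628 × 10^-26 J (from energy = 1.64 × 10^-4 meV).
N = E_total / E_photon = 0.186 J / 2.628 × 10^-26 J = 7.08 × 10^24.

7.08 × 10^24 photons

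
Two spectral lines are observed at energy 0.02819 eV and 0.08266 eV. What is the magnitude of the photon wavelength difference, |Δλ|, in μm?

Using λ = hc/E: λ₁ = 4.3982 × 10^-5 m, λ₂ = 1.4999 × 10^-5 m.
|Δλ| = |4.3982 × 10^-5 − 1.4999 × 10^-5| = 2.90 × 10^-5 m = 29.0 μm.

29.0 μm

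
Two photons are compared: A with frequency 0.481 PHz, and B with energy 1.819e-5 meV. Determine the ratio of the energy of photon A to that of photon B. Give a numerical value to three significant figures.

E_A = 3.187e-19 J (from frequency = 0.481 PHz, via E = hf).
E_B = 2.914e-27 J (from energy = 1.819e-5 meV, via E given directly).
Ratio = 3.187e-19 / 2.914e-27 = 1.09e8.

1.09e8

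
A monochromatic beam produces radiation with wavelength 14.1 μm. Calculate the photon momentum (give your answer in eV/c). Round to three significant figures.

Take h = 6.62607015 × 10^-34 J·s, c = 2.99792458 × 10^8 m/s, 1 eV = 1.602176634 × 10^-19 J.
First convert: λ = 14.1 μm = 1.41 × 10^-5 m.
For a photon p = h/λ, so p = 4.699 × 10^-29 kg·m/s.
Converting to eV/c: p = 0.08793 eV/c ≈ 0.0879 eV/c.

0.0879 eV/c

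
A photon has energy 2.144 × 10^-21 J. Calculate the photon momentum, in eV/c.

Since p = E/c for a photon, p = 7.152 × 10^-30 kg·m/s.
Converting to eV/c: p = 0.01338 eV/c ≈ 0.0134 eV/c.

0.0134 eV/c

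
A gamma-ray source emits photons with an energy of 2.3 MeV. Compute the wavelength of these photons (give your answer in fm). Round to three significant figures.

Convert to SI: E = 2.3 MeV = 3.6850 × 10^-13 J.
Apply λ = hc/E: λ = 5.391 × 10^-13 m.
Converting to fm: λ = 539.1 fm ≈ 539 fm.

539 fm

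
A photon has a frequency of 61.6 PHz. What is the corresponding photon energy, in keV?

(h = 6.62607015·10^-34 J·s, 1 eV = 1.602176634·10^-19 J.)
Convert to SI: f = 61.6 PHz = 6.16·10^16 Hz.
The photon relation is E = hf, giving E = 4.082·10^-17 J.
Converting to keV: E = 0.2548 keV ≈ 0.255 keV.

0.255 keV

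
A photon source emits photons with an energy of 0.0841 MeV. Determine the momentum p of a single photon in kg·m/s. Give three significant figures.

4.49e-23 kg·m/s

First convert: E = 0.0841 MeV = 1.3474e-14 J.
Since p = E/c for a photon, p = 4.495e-23 kg·m/s.
So p ≈ 4.49e-23 kg·m/s.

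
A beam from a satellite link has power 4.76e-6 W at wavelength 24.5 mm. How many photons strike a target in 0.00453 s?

Total energy: E_total = P·t = 4.76e-6 × 0.00453 = 2.156e-8 J.
Per-photon energy: E = 8.108e-24 J.
N = E_total / E_photon = 2.66e15.

2.66e15 photons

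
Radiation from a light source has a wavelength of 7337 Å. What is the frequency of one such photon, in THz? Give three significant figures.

Use c = 2.99792458 × 10^8 m/s.
Convert to SI: λ = 7337 Å = 7.337 × 10^-7 m.
For a photon f = c/λ, so f = 4.086 × 10^14 Hz.
Converting to THz: f = 408.6 THz ≈ 409 THz.

409 THz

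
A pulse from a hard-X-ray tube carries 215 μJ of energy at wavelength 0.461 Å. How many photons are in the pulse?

4.99e10 photons

Per-photon energy: E = 4.309e-15 J (from wavelength = 0.461 Å).
N = E_total / E_photon = 2.15e-4 J / 4.309e-15 J = 4.99e10.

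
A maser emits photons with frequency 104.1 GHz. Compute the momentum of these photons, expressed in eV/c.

First convert: f = 104.1 GHz = 1.041 × 10^11 Hz.
Apply p = hf/c: p = 2.301 × 10^-31 kg·m/s.
Converting to eV/c: p = 4.305 × 10^-4 eV/c ≈ 4.31 × 10^-4 eV/c.

4.31 × 10^-4 eV/c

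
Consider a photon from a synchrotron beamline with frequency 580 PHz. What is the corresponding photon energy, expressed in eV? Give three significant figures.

2400 eV

In SI units: f = 580 PHz = 5.8e17 Hz.
The photon relation is E = hf, giving E = 3.843e-16 J.
Converting to eV: E = 2399 eV ≈ 2400 eV.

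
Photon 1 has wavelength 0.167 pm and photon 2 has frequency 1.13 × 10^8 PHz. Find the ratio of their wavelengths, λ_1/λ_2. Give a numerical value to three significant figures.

62.9

λ_1 = 1.670 × 10^-13 m (from wavelength = 0.167 pm, via λ given directly).
λ_2 = 2.653 × 10^-15 m (from frequency = 1.13 × 10^8 PHz, via λ = c/f).
Ratio = 1.670 × 10^-13 / 2.653 × 10^-15 = 62.9.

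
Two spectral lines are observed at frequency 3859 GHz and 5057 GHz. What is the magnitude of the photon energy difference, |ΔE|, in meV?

Using E = hf: E₁ = 2.5570e-21 J, E₂ = 3.3508e-21 J.
|ΔE| = |2.5570e-21 − 3.3508e-21| = 7.94e-22 J = 4.95 meV.

4.95 meV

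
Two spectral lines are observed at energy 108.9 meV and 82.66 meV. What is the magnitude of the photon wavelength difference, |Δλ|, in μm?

3.61 μm

Using λ = hc/E: λ₁ = 1.1385e-5 m, λ₂ = 1.4999e-5 m.
|Δλ| = |1.1385e-5 − 1.4999e-5| = 3.61e-6 m = 3.61 μm.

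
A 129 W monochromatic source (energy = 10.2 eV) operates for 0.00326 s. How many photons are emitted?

Total energy: E_total = P·t = 129 × 0.00326 = 0.4205 J.
Per-photon energy: E = 1.634 × 10^-18 J.
N = E_total / E_photon = 2.57 × 10^17.

2.57 × 10^17 photons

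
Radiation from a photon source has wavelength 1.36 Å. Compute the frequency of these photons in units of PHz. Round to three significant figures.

2200 PHz

First convert: λ = 1.36 Å = 1.36 × 10^-10 m.
Apply f = c/λ: f = 2.204 × 10^18 Hz.
Converting to PHz: f = 2204 PHz ≈ 2200 PHz.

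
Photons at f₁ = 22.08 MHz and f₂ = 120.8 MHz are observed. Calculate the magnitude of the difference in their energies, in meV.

4.08 × 10^-4 meV

Using E = hf: E₁ = 1.4630 × 10^-26 J, E₂ = 8.0043 × 10^-26 J.
|ΔE| = |1.4630 × 10^-26 − 8.0043 × 10^-26| = 6.54 × 10^-26 J = 4.08 × 10^-4 meV.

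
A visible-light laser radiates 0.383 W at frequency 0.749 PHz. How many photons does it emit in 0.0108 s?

Total energy: E_total = P·t = 0.383 × 0.0108 = 0.004136 J.
Per-photon energy: E = 4.963·10^-19 J.
N = E_total / E_photon = 8.33·10^15.

8.33·10^15 photons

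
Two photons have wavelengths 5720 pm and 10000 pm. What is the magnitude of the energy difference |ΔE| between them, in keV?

Using E = hc/λ: E₁ = 3.473·10^-17 J, E₂ = 1.986·10^-17 J.
|ΔE| = |3.473·10^-17 − 1.986·10^-17| = 1.49·10^-17 J = 0.0928 keV.

0.0928 keV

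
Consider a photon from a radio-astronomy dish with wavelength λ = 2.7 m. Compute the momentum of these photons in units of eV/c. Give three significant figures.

Apply p = h/λ: p = 2.454e-34 kg·m/s.
Converting to eV/c: p = 4.592e-7 eV/c ≈ 4.59e-7 eV/c.

4.59e-7 eV/c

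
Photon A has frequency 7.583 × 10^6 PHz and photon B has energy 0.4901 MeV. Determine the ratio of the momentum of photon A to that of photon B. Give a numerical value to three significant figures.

64.0

p_A = 1.676 × 10^-20 kg·m/s (from frequency = 7.583 × 10^6 PHz, via p = hf/c).
p_B = 2.619 × 10^-22 kg·m/s (from energy = 0.4901 MeV, via p = E/c).
Ratio = 1.676 × 10^-20 / 2.619 × 10^-22 = 64.0.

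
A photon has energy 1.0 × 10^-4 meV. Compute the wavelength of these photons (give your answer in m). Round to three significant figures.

First convert: E = 1.0 × 10^-4 meV = 1.6022 × 10^-26 J.
For a photon λ = hc/E, so λ = 12.40 m.
So λ ≈ 12.4 m.

12.4 m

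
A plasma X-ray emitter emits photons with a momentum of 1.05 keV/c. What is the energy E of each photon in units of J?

Take c = 2.99792458·10^8 m/s, 1 eV = 1.602176634·10^-19 J.
Convert to SI: p = 1.05 keV/c = 5.6115·10^-25 kg·m/s.
For a photon E = pc, so E = 1.682·10^-16 J.
So E ≈ 1.68·10^-16 J.

1.68·10^-16 J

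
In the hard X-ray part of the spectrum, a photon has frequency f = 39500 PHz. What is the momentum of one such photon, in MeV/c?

First convert: f = 39500 PHz = 3.95 × 10^19 Hz.
Since p = hf/c for a photon, p = 8.730 × 10^-23 kg·m/s.
Converting to MeV/c: p = 0.1634 MeV/c ≈ 0.163 MeV/c.

0.163 MeV/c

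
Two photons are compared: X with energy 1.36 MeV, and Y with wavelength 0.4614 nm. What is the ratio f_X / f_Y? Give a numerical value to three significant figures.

f_X = 3.288 × 10^20 Hz (from energy = 1.36 MeV, via f = E/h).
f_Y = 6.497 × 10^17 Hz (from wavelength = 0.4614 nm, via f = c/λ).
Ratio = 3.288 × 10^20 / 6.497 × 10^17 = 506.

506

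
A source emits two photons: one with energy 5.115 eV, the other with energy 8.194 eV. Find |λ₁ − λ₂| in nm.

Using λ = hc/E: λ₁ = 2.4239 × 10^-7 m, λ₂ = 1.5131 × 10^-7 m.
|Δλ| = |2.4239 × 10^-7 − 1.5131 × 10^-7| = 9.11 × 10^-8 m = 91.1 nm.

91.1 nm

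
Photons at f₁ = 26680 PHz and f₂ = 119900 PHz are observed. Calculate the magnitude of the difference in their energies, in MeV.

0.386 MeV

Using E = hf: E₁ = 1.7678 × 10^-14 J, E₂ = 7.9447 × 10^-14 J.
|ΔE| = |1.7678 × 10^-14 − 7.9447 × 10^-14| = 6.18 × 10^-14 J = 0.386 MeV.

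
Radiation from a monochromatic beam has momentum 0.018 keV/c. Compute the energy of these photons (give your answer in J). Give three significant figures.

Take c = 2.99792458e8 m/s, 1 eV = 1.602176634e-19 J.
In SI units: p = 0.018 keV/c = 9.6197e-27 kg·m/s.
Since E = pc for a photon, E = 2.884e-18 J.
So E ≈ 2.88e-18 J.

2.88e-18 J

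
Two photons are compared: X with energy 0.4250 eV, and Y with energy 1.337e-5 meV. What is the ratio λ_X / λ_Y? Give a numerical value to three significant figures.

3.15e-8

λ_X = 2.917e-6 m (from energy = 0.4250 eV, via λ = hc/E).
λ_Y = 92.73 m (from energy = 1.337e-5 meV, via λ = hc/E).
Ratio = 2.917e-6 / 92.73 = 3.15e-8.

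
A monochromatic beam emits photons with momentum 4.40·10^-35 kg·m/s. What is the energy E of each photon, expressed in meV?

8.23·10^-5 meV

Take c = 2.99792458·10^8 m/s, 1 eV = 1.602176634·10^-19 J.
The photon relation is E = pc, giving E = 1.319·10^-26 J.
Converting to meV: E = 8.233·10^-5 meV ≈ 8.23·10^-5 meV.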